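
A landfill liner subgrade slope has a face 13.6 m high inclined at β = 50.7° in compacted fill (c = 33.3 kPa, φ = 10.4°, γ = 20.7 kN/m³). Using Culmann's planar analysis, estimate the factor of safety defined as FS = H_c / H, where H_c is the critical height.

H_c = (4c/γ) · sinβ cosφ / [1 − cos(β − φ)]
    = (4·33.3/20.7) · sin50.7°·cos10.4° / [1 − cos40.3°]
    = 6.435 · 0.7611 / 0.2373 = 20.64 m
FS = H_c / H = 20.64 / 13.6 = 1.517

FS = 1.52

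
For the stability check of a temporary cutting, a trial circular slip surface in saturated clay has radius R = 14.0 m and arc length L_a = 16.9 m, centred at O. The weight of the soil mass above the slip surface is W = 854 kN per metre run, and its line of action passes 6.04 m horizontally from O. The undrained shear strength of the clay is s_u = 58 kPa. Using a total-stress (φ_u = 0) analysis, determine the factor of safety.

Taking moments about the centre O, the resisting moment is provided by the undrained shear strength acting along the arc:
M_R = s_u·L_a·R = 58·16.90·14.0 = 13722.8 kN·m/m
M_D = W·d = 854·6.04 = 5158.2 kN·m/m
FS = M_R / M_D = 13722.8 / 5158.2 = 2.660

FS = 2.66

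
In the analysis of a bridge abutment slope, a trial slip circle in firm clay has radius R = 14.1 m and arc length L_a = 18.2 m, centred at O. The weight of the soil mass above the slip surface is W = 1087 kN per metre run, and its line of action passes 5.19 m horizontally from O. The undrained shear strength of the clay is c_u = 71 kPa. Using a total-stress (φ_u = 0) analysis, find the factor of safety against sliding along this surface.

Taking moments about the centre O, the resisting moment is provided by the undrained shear strength acting along the arc:
M_R = c_u·L_a·R = 71·18.20·14.1 = 18220.0 kN·m/m
M_D = W·d = 1087·5.19 = 5641.5 kN·m/m
FS = M_R / M_D = 18220.0 / 5641.5 = 3.230

FS = 3.23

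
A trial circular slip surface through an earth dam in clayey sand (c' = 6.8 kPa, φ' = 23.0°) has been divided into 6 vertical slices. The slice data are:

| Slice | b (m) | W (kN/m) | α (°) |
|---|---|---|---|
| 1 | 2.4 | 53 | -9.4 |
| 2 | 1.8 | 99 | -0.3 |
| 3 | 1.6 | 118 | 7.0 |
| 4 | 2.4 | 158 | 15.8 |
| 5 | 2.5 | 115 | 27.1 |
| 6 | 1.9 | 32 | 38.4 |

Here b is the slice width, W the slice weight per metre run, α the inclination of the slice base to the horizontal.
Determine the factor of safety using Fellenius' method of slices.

Ordinary method of slices: FS = Σ[c'·Δl_i + (W_i cosα_i)·tanφ'] / Σ W_i sinα_i, with Δl_i = b_i / cosα_i.
Slice 1: Δl = 2.4/cos(-9.4°) = 2.433 m; N'_1 = 53·cos(-9.4°) = 52.3; c'Δl = 16.54; W sinα = -8.7
Slice 2: Δl = 1.8/cos(-0.3°) = 1.800 m; N'_2 = 99·cos(-0.3°) = 99.0; c'Δl = 12.24; W sinα = -0.5
Slice 3: Δl = 1.6/cos7.0° = 1.612 m; N'_3 = 118·cos7.0° = 117.1; c'Δl = 10.96; W sinα = 14.4
Slice 4: Δl = 2.4/cos15.8° = 2.494 m; N'_4 = 158·cos15.8° = 152.0; c'Δl = 16.96; W sinα = 43.0
Slice 5: Δl = 2.5/cos27.1° = 2.808 m; N'_5 = 115·cos27.1° = 102.4; c'Δl = 19.10; W sinα = 52.4
Slice 6: Δl = 1.9/cos38.4° = 2.424 m; N'_6 = 32·cos38.4° = 25.1; c'Δl = 16.49; W sinα = 19.9
Σc'Δl = 92.3 kN/m; ΣN' = 547.9 kN/m; ΣW sinα = 120.5 kN/m
Resisting = 92.3 + 547.9·tan23.0° = 92.3 + 232.6 = 324.9 kN/m
FS = 324.9 / 120.5 = 2.696

FS = 2.70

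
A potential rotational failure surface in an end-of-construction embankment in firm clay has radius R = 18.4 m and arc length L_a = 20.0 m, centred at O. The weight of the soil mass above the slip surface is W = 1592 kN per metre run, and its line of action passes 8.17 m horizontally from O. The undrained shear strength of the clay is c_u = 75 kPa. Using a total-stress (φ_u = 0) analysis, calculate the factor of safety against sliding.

Taking moments about the centre O, the resisting moment is provided by the undrained shear strength acting along the arc:
M_R = c_u·L_a·R = 75·20.00·18.4 = 27600.0 kN·m/m
M_D = W·d = 1592·8.17 = 13006.6 kN·m/m
FS = M_R / M_D = 27600.0 / 13006.6 = 2.122

FS = 2.12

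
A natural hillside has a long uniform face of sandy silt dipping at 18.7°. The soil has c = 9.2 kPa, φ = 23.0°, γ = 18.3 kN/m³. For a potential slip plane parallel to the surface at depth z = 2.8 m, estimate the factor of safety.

For an infinite slope with a slip plane parallel to the surface (no pore pressure): FS = [c + γz cos²β tanφ] / [γz sinβ cosβ].
γz = 18.3·2.8 = 51.24 kN/m²
Numerator = 9.2 + 51.24·cos²18.7°·tan23.0° = 9.2 + 51.24·0.8972·0.4245 = 28.714 kPa
Denominator = 51.24·sin18.7°·cos18.7° = 51.24·0.3206·0.9472 = 15.561 kPa
FS = 28.714 / 15.561 = 1.845

FS = 1.85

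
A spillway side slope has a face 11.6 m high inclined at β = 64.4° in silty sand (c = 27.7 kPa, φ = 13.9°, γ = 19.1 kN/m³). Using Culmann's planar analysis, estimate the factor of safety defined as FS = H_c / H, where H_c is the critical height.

FS = 1.20

H_c = (4c/γ) · sinβ cosφ / [1 − cos(β − φ)]
    = (4·27.7/19.1) · sin64.4°·cos13.9° / [1 − cos50.5°]
    = 5.801 · 0.8754 / 0.3639 = 13.95 m
FS = H_c / H = 13.95 / 11.6 = 1.203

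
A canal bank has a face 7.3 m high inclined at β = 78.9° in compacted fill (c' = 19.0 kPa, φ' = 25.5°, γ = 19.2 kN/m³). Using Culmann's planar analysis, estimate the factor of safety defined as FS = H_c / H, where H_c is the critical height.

H_c = (4c'/γ) · sinβ cosφ' / [1 − cos(β − φ')]
    = (4·19.0/19.2) · sin78.9°·cos25.5° / [1 − cos53.4°]
    = 3.958 · 0.8857 / 0.4038 = 8.68 m
FS = H_c / H = 8.68 / 7.3 = 1.189

FS = 1.19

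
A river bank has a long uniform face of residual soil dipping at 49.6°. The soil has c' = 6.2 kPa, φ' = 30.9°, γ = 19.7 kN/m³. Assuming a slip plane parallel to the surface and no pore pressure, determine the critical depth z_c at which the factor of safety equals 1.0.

z_c = 1.30 m

Setting FS = 1.00 in FS = [c' + γz cos²β tanφ'] / [γz sinβ cosβ] and solving for z:
z = c' / [γ cosβ (FS·sinβ − cosβ·tanφ')]
  = 6.2 / [19.7·cos49.6°·(1.00·sin49.6° − cos49.6°·tan30.9°)]
  = 6.2 / [19.7·0.6481·(1.00·0.7615 − 0.6481·0.5985)]
  = 6.2 / 4.7707 = 1.300 m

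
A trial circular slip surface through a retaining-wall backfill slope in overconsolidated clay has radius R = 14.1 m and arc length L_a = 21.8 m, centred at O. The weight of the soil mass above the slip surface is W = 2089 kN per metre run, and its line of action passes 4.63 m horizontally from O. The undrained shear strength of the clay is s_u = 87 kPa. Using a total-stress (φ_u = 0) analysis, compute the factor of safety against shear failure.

Taking moments about the centre O, the resisting moment is provided by the undrained shear strength acting along the arc:
M_R = s_u·L_a·R = 87·21.80·14.1 = 26742.1 kN·m/m
M_D = W·d = 2089·4.63 = 9672.1 kN·m/m
FS = M_R / M_D = 26742.1 / 9672.1 = 2.765

FS = 2.76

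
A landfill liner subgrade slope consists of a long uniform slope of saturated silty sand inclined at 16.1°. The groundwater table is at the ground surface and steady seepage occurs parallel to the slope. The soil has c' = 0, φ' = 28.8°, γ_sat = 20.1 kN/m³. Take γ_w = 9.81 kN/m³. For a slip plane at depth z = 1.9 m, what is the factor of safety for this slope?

FS = 0.98

With seepage parallel to the slope and the water table at the surface, the effective normal stress on the slip plane uses the buoyant unit weight γ' = γ_sat − γ_w while the driving shear stress uses γ_sat:
FS = [c' + γ' z cos²β tanφ'] / [γ_sat z sinβ cosβ]
(For c' = 0 this reduces to FS = (γ'/γ_sat)·tanφ'/tanβ.)
γ' = 20.1 − 9.81 = 10.29 kN/m³
Numerator = 0.0 + 10.29·1.9·cos²16.1°·tan28.8° = 0.0 + 10.29·1.9·0.9231·0.5498 = 9.922 kPa
Denominator = 20.1·1.9·sin16.1°·cos16.1° = 20.1·1.9·0.2773·0.9608 = 10.175 kPa
FS = 9.922 / 10.175 = 0.975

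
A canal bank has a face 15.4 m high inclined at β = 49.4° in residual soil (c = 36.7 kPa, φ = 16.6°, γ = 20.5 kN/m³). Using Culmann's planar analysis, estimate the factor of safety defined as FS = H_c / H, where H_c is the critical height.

FS = 2.12

H_c = (4c/γ) · sinβ cosφ / [1 − cos(β − φ)]
    = (4·36.7/20.5) · sin49.4°·cos16.6° / [1 − cos32.8°]
    = 7.161 · 0.7276 / 0.1594 = 32.68 m
FS = H_c / H = 32.68 / 15.4 = 2.122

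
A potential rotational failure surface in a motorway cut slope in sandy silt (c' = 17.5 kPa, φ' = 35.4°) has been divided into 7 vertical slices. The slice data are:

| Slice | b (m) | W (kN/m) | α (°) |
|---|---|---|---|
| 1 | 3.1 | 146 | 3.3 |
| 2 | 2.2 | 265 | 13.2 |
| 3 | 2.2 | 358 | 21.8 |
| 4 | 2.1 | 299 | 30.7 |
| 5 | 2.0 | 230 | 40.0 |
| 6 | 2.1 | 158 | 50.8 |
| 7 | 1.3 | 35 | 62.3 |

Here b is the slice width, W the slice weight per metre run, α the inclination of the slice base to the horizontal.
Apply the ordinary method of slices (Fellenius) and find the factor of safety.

Ordinary method of slices: FS = Σ[c'·Δl_i + (W_i cosα_i)·tanφ'] / Σ W_i sinα_i, with Δl_i = b_i / cosα_i.
Slice 1: Δl = 3.1/cos3.3° = 3.105 m; N'_1 = 146·cos3.3° = 145.8; c'Δl = 54.34; W sinα = 8.4
Slice 2: Δl = 2.2/cos13.2° = 2.260 m; N'_2 = 265·cos13.2° = 258.0; c'Δl = 39.54; W sinα = 60.5
Slice 3: Δl = 2.2/cos21.8° = 2.369 m; N'_3 = 358·cos21.8° = 332.4; c'Δl = 41.47; W sinα = 132.9
Slice 4: Δl = 2.1/cos30.7° = 2.442 m; N'_4 = 299·cos30.7° = 257.1; c'Δl = 42.74; W sinα = 152.7
Slice 5: Δl = 2.0/cos40.0° = 2.611 m; N'_5 = 230·cos40.0° = 176.2; c'Δl = 45.69; W sinα = 147.8
Slice 6: Δl = 2.1/cos50.8° = 3.323 m; N'_6 = 158·cos50.8° = 99.9; c'Δl = 58.15; W sinα = 122.4
Slice 7: Δl = 1.3/cos62.3° = 2.797 m; N'_7 = 35·cos62.3° = 16.3; c'Δl = 48.94; W sinα = 31.0
Σc'Δl = 330.9 kN/m; ΣN' = 1285.6 kN/m; ΣW sinα = 655.8 kN/m
Resisting = 330.9 + 1285.6·tan35.4° = 330.9 + 913.6 = 1244.5 kN/m
FS = 1244.5 / 655.8 = 1.898

FS = 1.90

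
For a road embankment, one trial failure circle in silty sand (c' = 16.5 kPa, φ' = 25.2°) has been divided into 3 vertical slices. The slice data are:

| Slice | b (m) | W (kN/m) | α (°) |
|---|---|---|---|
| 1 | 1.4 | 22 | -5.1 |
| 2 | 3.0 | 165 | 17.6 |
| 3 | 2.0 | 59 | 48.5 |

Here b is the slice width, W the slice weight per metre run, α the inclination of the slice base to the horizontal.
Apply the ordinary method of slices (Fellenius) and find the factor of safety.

FS = 2.47

Ordinary method of slices: FS = Σ[c'·Δl_i + (W_i cosα_i)·tanφ'] / Σ W_i sinα_i, with Δl_i = b_i / cosα_i.
Slice 1: Δl = 1.4/cos(-5.1°) = 1.406 m; N'_1 = 22·cos(-5.1°) = 21.9; c'Δl = 23.19; W sinα = -2.0
Slice 2: Δl = 3.0/cos17.6° = 3.147 m; N'_2 = 165·cos17.6° = 157.3; c'Δl = 51.93; W sinα = 49.9
Slice 3: Δl = 2.0/cos48.5° = 3.018 m; N'_3 = 59·cos48.5° = 39.1; c'Δl = 49.80; W sinα = 44.2
Σc'Δl = 124.9 kN/m; ΣN' = 218.3 kN/m; ΣW sinα = 92.1 kN/m
Resisting = 124.9 + 218.3·tan25.2° = 124.9 + 102.7 = 227.6 kN/m
FS = 227.6 / 92.1 = 2.471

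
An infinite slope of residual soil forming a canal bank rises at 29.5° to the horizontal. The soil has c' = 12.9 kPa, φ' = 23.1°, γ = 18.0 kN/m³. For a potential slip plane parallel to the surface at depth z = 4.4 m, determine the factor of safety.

For an infinite slope with a slip plane parallel to the surface (no pore pressure): FS = [c' + γz cos²β tanφ'] / [γz sinβ cosβ].
γz = 18.0·4.4 = 79.20 kN/m²
Numerator = 12.9 + 79.20·cos²29.5°·tan23.1° = 12.9 + 79.20·0.7575·0.4265 = 38.490 kPa
Denominator = 79.20·sin29.5°·cos29.5° = 79.20·0.4924·0.8704 = 33.944 kPa
FS = 38.490 / 33.944 = 1.134

FS = 1.13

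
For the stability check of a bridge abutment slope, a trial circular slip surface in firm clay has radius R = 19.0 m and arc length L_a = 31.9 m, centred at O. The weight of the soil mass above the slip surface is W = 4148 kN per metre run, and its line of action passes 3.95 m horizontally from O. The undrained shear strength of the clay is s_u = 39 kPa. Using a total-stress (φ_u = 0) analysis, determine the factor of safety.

Taking moments about the centre O, the resisting moment is provided by the undrained shear strength acting along the arc:
M_R = s_u·L_a·R = 39·31.90·19.0 = 23637.9 kN·m/m
M_D = W·d = 4148·3.95 = 16384.6 kN·m/m
FS = M_R / M_D = 23637.9 / 16384.6 = 1.443

FS = 1.44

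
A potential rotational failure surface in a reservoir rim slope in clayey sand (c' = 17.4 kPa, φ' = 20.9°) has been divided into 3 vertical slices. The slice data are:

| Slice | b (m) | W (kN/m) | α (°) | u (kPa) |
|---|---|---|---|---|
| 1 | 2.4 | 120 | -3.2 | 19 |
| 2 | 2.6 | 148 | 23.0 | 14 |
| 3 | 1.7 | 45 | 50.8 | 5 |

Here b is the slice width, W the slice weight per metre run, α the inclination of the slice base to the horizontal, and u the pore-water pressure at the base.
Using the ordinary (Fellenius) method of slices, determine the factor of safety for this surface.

Ordinary method of slices: FS = Σ[c'·Δl_i + (W_i cosα_i − u_i·Δl_i)·tanφ'] / Σ W_i sinα_i, with Δl_i = b_i / cosα_i.
Slice 1: Δl = 2.4/cos(-3.2°) = 2.404 m; N'_1 = 120·cos(-3.2°) − 19·2.404 = 74.1; c'Δl = 41.83; W sinα = -6.7
Slice 2: Δl = 2.6/cos23.0° = 2.825 m; N'_2 = 148·cos23.0° − 14·2.825 = 96.7; c'Δl = 49.15; W sinα = 57.8
Slice 3: Δl = 1.7/cos50.8° = 2.690 m; N'_3 = 45·cos50.8° − 5·2.690 = 15.0; c'Δl = 46.80; W sinα = 34.9
Σc'Δl = 137.8 kN/m; ΣN' = 185.8 kN/m; ΣW sinα = 86.0 kN/m
Resisting = 137.8 + 185.8·tan20.9° = 137.8 + 71.0 = 208.7 kN/m
FS = 208.7 / 86.0 = 2.427

FS = 2.43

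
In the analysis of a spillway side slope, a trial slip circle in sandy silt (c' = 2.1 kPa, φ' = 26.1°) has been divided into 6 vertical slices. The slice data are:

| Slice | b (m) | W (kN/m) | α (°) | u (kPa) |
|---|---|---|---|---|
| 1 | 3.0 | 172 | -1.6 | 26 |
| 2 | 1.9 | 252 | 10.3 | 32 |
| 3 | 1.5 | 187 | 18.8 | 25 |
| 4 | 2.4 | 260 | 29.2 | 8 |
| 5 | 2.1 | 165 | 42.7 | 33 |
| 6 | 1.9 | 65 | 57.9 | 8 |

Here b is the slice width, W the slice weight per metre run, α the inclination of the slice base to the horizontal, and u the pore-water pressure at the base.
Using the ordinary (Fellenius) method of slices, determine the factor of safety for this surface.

FS = 0.90

Ordinary method of slices: FS = Σ[c'·Δl_i + (W_i cosα_i − u_i·Δl_i)·tanφ'] / Σ W_i sinα_i, with Δl_i = b_i / cosα_i.
Slice 1: Δl = 3.0/cos(-1.6°) = 3.001 m; N'_1 = 172·cos(-1.6°) − 26·3.001 = 93.9; c'Δl = 6.30; W sinα = -4.8
Slice 2: Δl = 1.9/cos10.3° = 1.931 m; N'_2 = 252·cos10.3° − 32·1.931 = 186.1; c'Δl = 4.06; W sinα = 45.1
Slice 3: Δl = 1.5/cos18.8° = 1.585 m; N'_3 = 187·cos18.8° − 25·1.585 = 137.4; c'Δl = 3.33; W sinα = 60.3
Slice 4: Δl = 2.4/cos29.2° = 2.749 m; N'_4 = 260·cos29.2° − 8·2.749 = 205.0; c'Δl = 5.77; W sinα = 126.8
Slice 5: Δl = 2.1/cos42.7° = 2.857 m; N'_5 = 165·cos42.7° − 33·2.857 = 27.0; c'Δl = 6.00; W sinα = 111.9
Slice 6: Δl = 1.9/cos57.9° = 3.575 m; N'_6 = 65·cos57.9° − 8·3.575 = 5.9; c'Δl = 7.51; W sinα = 55.1
Σc'Δl = 33.0 kN/m; ΣN' = 655.3 kN/m; ΣW sinα = 394.3 kN/m
Resisting = 33.0 + 655.3·tan26.1° = 33.0 + 321.0 = 354.0 kN/m
FS = 354.0 / 394.3 = 0.898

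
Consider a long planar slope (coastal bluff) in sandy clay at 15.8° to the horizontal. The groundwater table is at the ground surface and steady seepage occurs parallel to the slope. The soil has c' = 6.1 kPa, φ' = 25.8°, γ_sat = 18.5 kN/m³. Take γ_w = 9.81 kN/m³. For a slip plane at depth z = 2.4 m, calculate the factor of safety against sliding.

With seepage parallel to the slope and the water table at the surface, the effective normal stress on the slip plane uses the buoyant unit weight γ' = γ_sat − γ_w while the driving shear stress uses γ_sat:
FS = [c' + γ' z cos²β tanφ'] / [γ_sat z sinβ cosβ]
γ' = 18.5 − 9.81 = 8.69 kN/m³
Numerator = 6.1 + 8.69·2.4·cos²15.8°·tan25.8° = 6.1 + 8.69·2.4·0.9259·0.4834 = 15.435 kPa
Denominator = 18.5·2.4·sin15.8°·cos15.8° = 18.5·2.4·0.2723·0.9622 = 11.632 kPa
FS = 15.435 / 11.632 = 1.327

FS = 1.33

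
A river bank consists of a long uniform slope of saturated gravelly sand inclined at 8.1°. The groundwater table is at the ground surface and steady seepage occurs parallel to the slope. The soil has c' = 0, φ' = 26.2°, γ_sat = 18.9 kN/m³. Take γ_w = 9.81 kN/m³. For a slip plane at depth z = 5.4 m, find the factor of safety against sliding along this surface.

With seepage parallel to the slope and the water table at the surface, the effective normal stress on the slip plane uses the buoyant unit weight γ' = γ_sat − γ_w while the driving shear stress uses γ_sat:
FS = [c' + γ' z cos²β tanφ'] / [γ_sat z sinβ cosβ]
(For c' = 0 this reduces to FS = (γ'/γ_sat)·tanφ'/tanβ.)
γ' = 18.9 − 9.81 = 9.09 kN/m³
Numerator = 0.0 + 9.09·5.4·cos²8.1°·tan26.2° = 0.0 + 9.09·5.4·0.9801·0.4921 = 23.674 kPa
Denominator = 18.9·5.4·sin8.1°·cos8.1° = 18.9·5.4·0.1409·0.9900 = 14.237 kPa
FS = 23.674 / 14.237 = 1.663

FS = 1.66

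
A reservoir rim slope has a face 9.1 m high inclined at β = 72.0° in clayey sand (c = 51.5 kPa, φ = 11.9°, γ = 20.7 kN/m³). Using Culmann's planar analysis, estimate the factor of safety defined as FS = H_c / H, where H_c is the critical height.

FS = 2.03

H_c = (4c/γ) · sinβ cosφ / [1 − cos(β − φ)]
    = (4·51.5/20.7) · sin72.0°·cos11.9° / [1 − cos60.1°]
    = 9.952 · 0.9306 / 0.5015 = 18.47 m
FS = H_c / H = 18.47 / 9.1 = 2.029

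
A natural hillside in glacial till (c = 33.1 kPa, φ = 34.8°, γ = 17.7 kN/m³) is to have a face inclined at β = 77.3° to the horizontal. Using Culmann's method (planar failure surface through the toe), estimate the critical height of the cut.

H_c = 22.81 m

Culmann's analysis gives the critical failure plane at α_cr = (β + φ)/2 = (77.3 + 34.8)/2 = 56.0°, and the critical height
H_c = (4c/γ) · sinβ cosφ / [1 − cos(β − φ)]
    = (4·33.1/17.7) · sin77.3°·cos34.8° / [1 − cos(42.5°)]
    = 7.480 · 0.9755·0.8211 / [1 − 0.7373]
    = 7.480 · 0.8011 / 0.2627
    = 22.81 m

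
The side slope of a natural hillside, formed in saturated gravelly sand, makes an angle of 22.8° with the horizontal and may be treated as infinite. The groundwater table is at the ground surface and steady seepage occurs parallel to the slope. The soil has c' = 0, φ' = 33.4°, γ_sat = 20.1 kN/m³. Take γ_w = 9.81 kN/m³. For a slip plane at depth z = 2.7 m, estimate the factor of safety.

With seepage parallel to the slope and the water table at the surface, the effective normal stress on the slip plane uses the buoyant unit weight γ' = γ_sat − γ_w while the driving shear stress uses γ_sat:
FS = [c' + γ' z cos²β tanφ'] / [γ_sat z sinβ cosβ]
(For c' = 0 this reduces to FS = (γ'/γ_sat)·tanφ'/tanβ.)
γ' = 20.1 − 9.81 = 10.29 kN/m³
Numerator = 0.0 + 10.29·2.7·cos²22.8°·tan33.4° = 0.0 + 10.29·2.7·0.8498·0.6594 = 15.569 kPa
Denominator = 20.1·2.7·sin22.8°·cos22.8° = 20.1·2.7·0.3875·0.9219 = 19.387 kPa
FS = 15.569 / 19.387 = 0.803

FS = 0.80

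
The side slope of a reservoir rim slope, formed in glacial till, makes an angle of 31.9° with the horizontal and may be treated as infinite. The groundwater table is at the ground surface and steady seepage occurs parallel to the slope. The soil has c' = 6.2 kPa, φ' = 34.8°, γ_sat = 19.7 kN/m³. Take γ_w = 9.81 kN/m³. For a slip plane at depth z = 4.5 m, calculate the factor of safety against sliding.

With seepage parallel to the slope and the water table at the surface, the effective normal stress on the slip plane uses the buoyant unit weight γ' = γ_sat − γ_w while the driving shear stress uses γ_sat:
FS = [c' + γ' z cos²β tanφ'] / [γ_sat z sinβ cosβ]
γ' = 19.7 − 9.81 = 9.89 kN/m³
Numerator = 6.2 + 9.89·4.5·cos²31.9°·tan34.8° = 6.2 + 9.89·4.5·0.7208·0.6950 = 28.494 kPa
Denominator = 19.7·4.5·sin31.9°·cos31.9° = 19.7·4.5·0.5284·0.8490 = 39.771 kPa
FS = 28.494 / 39.771 = 0.716

FS = 0.72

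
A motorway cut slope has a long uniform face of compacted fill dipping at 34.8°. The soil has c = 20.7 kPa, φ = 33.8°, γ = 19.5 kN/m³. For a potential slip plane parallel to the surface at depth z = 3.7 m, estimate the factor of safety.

FS = 1.58

For an infinite slope with a slip plane parallel to the surface (no pore pressure): FS = [c + γz cos²β tanφ] / [γz sinβ cosβ].
γz = 19.5·3.7 = 72.15 kN/m²
Numerator = 20.7 + 72.15·cos²34.8°·tan33.8° = 20.7 + 72.15·0.6743·0.6694 = 53.268 kPa
Denominator = 72.15·sin34.8°·cos34.8° = 72.15·0.5707·0.8211 = 33.812 kPa
FS = 53.268 / 33.812 = 1.575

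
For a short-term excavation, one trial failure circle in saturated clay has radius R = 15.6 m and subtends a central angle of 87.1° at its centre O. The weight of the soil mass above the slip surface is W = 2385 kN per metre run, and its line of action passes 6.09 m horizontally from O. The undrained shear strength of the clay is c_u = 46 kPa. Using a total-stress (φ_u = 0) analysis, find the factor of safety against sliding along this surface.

FS = 1.17

Taking moments about the centre O, the resisting moment is provided by the undrained shear strength acting along the arc:
Arc length L_a = R·θ = 15.6·(87.1°·π/180) = 15.6·1.5202 = 23.71 m
M_R = c_u·L_a·R = 46·23.71·15.6 = 17017.8 kN·m/m
M_D = W·d = 2385·6.09 = 14524.6 kN·m/m
FS = M_R / M_D = 17017.8 / 14524.6 = 1.172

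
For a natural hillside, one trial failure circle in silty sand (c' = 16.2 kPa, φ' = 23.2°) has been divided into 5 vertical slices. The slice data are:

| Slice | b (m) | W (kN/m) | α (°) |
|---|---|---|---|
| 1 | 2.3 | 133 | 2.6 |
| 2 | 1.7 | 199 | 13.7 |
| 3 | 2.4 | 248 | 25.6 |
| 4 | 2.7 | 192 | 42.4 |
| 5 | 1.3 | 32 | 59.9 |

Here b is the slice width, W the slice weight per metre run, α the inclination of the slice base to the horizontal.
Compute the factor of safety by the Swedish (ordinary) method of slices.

FS = 1.62

Ordinary method of slices: FS = Σ[c'·Δl_i + (W_i cosα_i)·tanφ'] / Σ W_i sinα_i, with Δl_i = b_i / cosα_i.
Slice 1: Δl = 2.3/cos2.6° = 2.302 m; N'_1 = 133·cos2.6° = 132.9; c'Δl = 37.30; W sinα = 6.0
Slice 2: Δl = 1.7/cos13.7° = 1.750 m; N'_2 = 199·cos13.7° = 193.3; c'Δl = 28.35; W sinα = 47.1
Slice 3: Δl = 2.4/cos25.6° = 2.661 m; N'_3 = 248·cos25.6° = 223.7; c'Δl = 43.11; W sinα = 107.2
Slice 4: Δl = 2.7/cos42.4° = 3.656 m; N'_4 = 192·cos42.4° = 141.8; c'Δl = 59.23; W sinα = 129.5
Slice 5: Δl = 1.3/cos59.9° = 2.592 m; N'_5 = 32·cos59.9° = 16.0; c'Δl = 41.99; W sinα = 27.7
Σc'Δl = 210.0 kN/m; ΣN' = 707.7 kN/m; ΣW sinα = 317.5 kN/m
Resisting = 210.0 + 707.7·tan23.2° = 210.0 + 303.3 = 513.3 kN/m
FS = 513.3 / 317.5 = 1.617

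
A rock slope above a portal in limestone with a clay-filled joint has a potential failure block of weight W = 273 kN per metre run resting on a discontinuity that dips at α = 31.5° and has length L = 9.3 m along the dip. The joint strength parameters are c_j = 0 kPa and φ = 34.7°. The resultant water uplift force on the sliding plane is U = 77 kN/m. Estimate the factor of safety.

Resolving the block weight along and normal to the plane and applying the Mohr–Coulomb strength on the joint:
N' = W cosα − U = 273·cos31.5° − 77 = 155.8 kN/m
Driving force T = W sinα = 273·sin31.5° = 142.6 kN/m
Resisting force R = c_j·L + N'·tanφ = 0·9.3 + 155.8·tan34.7° = 0.0 + 107.9 = 107.9 kN/m
FS = R / T = 107.9 / 142.6 = 0.756

FS = 0.76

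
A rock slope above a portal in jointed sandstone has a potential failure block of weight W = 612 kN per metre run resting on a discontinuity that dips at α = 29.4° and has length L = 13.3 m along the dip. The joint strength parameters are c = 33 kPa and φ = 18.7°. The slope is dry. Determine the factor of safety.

Resolving the block weight along and normal to the plane and applying the Mohr–Coulomb strength on the joint:
N' = W cosα = 612·cos29.4° = 533.2 kN/m
Driving force T = W sinα = 612·sin29.4° = 300.4 kN/m
Resisting force R = c·L + N'·tanφ = 33·13.3 + 533.2·tan18.7° = 438.9 + 180.5 = 619.4 kN/m
FS = R / T = 619.4 / 300.4 = 2.062

FS = 2.06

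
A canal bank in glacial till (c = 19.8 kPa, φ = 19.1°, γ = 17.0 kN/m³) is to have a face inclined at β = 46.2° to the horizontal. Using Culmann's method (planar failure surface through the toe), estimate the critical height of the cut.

Culmann's analysis gives the critical failure plane at α_cr = (β + φ)/2 = (46.2 + 19.1)/2 = 32.7°, and the critical height
H_c = (4c/γ) · sinβ cosφ / [1 − cos(β − φ)]
    = (4·19.8/17.0) · sin46.2°·cos19.1° / [1 − cos(27.1°)]
    = 4.659 · 0.7218·0.9449 / [1 − 0.8902]
    = 4.659 · 0.6820 / 0.1098
    = 28.94 m

H_c = 28.94 m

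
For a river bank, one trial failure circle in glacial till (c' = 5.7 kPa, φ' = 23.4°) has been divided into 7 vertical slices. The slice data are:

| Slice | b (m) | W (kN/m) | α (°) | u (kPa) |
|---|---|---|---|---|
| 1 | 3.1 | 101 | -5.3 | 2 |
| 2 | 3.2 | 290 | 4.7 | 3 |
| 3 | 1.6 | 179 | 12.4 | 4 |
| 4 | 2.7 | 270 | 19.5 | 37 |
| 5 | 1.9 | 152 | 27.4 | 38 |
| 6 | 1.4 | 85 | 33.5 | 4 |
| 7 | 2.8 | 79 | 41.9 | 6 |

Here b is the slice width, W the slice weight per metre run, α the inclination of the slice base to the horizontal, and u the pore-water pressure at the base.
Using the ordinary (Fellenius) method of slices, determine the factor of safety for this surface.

FS = 1.50

Ordinary method of slices: FS = Σ[c'·Δl_i + (W_i cosα_i − u_i·Δl_i)·tanφ'] / Σ W_i sinα_i, with Δl_i = b_i / cosα_i.
Slice 1: Δl = 3.1/cos(-5.3°) = 3.113 m; N'_1 = 101·cos(-5.3°) − 2·3.113 = 94.3; c'Δl = 17.75; W sinα = -9.3
Slice 2: Δl = 3.2/cos4.7° = 3.211 m; N'_2 = 290·cos4.7° − 3·3.211 = 279.4; c'Δl = 18.30; W sinα = 23.8
Slice 3: Δl = 1.6/cos12.4° = 1.638 m; N'_3 = 179·cos12.4° − 4·1.638 = 168.3; c'Δl = 9.34; W sinα = 38.4
Slice 4: Δl = 2.7/cos19.5° = 2.864 m; N'_4 = 270·cos19.5° − 37·2.864 = 148.5; c'Δl = 16.33; W sinα = 90.1
Slice 5: Δl = 1.9/cos27.4° = 2.140 m; N'_5 = 152·cos27.4° − 38·2.140 = 53.6; c'Δl = 12.20; W sinα = 70.0
Slice 6: Δl = 1.4/cos33.5° = 1.679 m; N'_6 = 85·cos33.5° − 4·1.679 = 64.2; c'Δl = 9.57; W sinα = 46.9
Slice 7: Δl = 2.8/cos41.9° = 3.762 m; N'_7 = 79·cos41.9° − 6·3.762 = 36.2; c'Δl = 21.44; W sinα = 52.8
Σc'Δl = 104.9 kN/m; ΣN' = 844.6 kN/m; ΣW sinα = 312.6 kN/m
Resisting = 104.9 + 844.6·tan23.4° = 104.9 + 365.5 = 470.4 kN/m
FS = 470.4 / 312.6 = 1.505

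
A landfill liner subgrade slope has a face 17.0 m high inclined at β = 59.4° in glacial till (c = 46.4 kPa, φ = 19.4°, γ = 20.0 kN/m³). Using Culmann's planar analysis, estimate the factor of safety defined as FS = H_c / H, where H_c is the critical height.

FS = 1.89

H_c = (4c/γ) · sinβ cosφ / [1 − cos(β − φ)]
    = (4·46.4/20.0) · sin59.4°·cos19.4° / [1 − cos40.0°]
    = 9.280 · 0.8119 / 0.2340 = 32.20 m
FS = H_c / H = 32.20 / 17.0 = 1.894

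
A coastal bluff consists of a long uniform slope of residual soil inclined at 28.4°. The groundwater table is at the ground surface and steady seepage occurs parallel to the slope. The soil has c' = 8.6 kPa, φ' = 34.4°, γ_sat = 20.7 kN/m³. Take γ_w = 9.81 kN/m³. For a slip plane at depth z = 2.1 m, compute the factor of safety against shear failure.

With seepage parallel to the slope and the water table at the surface, the effective normal stress on the slip plane uses the buoyant unit weight γ' = γ_sat − γ_w while the driving shear stress uses γ_sat:
FS = [c' + γ' z cos²β tanφ'] / [γ_sat z sinβ cosβ]
γ' = 20.7 − 9.81 = 10.89 kN/m³
Numerator = 8.6 + 10.89·2.1·cos²28.4°·tan34.4° = 8.6 + 10.89·2.1·0.7738·0.6847 = 20.716 kPa
Denominator = 20.7·2.1·sin28.4°·cos28.4° = 20.7·2.1·0.4756·0.8796 = 18.187 kPa
FS = 20.716 / 18.187 = 1.139

FS = 1.14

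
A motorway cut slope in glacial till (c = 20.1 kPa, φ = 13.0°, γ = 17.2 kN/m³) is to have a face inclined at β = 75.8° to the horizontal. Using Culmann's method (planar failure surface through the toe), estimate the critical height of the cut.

H_c = 8.13 m

Culmann's analysis gives the critical failure plane at α_cr = (β + φ)/2 = (75.8 + 13.0)/2 = 44.4°, and the critical height
H_c = (4c/γ) · sinβ cosφ / [1 − cos(β − φ)]
    = (4·20.1/17.2) · sin75.8°·cos13.0° / [1 − cos(62.8°)]
    = 4.674 · 0.9694·0.9744 / [1 − 0.4571]
    = 4.674 · 0.9446 / 0.5429
    = 8.13 m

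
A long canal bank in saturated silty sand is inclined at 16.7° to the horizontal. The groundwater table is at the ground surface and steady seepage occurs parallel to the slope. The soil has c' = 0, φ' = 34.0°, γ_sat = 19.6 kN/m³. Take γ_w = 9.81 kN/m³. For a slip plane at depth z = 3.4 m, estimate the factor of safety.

FS = 1.12

With seepage parallel to the slope and the water table at the surface, the effective normal stress on the slip plane uses the buoyant unit weight γ' = γ_sat − γ_w while the driving shear stress uses γ_sat:
FS = [c' + γ' z cos²β tanφ'] / [γ_sat z sinβ cosβ]
(For c' = 0 this reduces to FS = (γ'/γ_sat)·tanφ'/tanβ.)
γ' = 19.6 − 9.81 = 9.79 kN/m³
Numerator = 0.0 + 9.79·3.4·cos²16.7°·tan34.0° = 0.0 + 9.79·3.4·0.9174·0.6745 = 20.598 kPa
Denominator = 19.6·3.4·sin16.7°·cos16.7° = 19.6·3.4·0.2874·0.9578 = 18.342 kPa
FS = 20.598 / 18.342 = 1.123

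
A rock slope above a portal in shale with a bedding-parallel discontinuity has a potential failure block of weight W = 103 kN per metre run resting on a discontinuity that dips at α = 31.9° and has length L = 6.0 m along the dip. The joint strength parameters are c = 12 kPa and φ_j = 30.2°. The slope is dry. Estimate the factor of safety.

FS = 2.26

Resolving the block weight along and normal to the plane and applying the Mohr–Coulomb strength on the joint:
N' = W cosα = 103·cos31.9° = 87.4 kN/m
Driving force T = W sinα = 103·sin31.9° = 54.4 kN/m
Resisting force R = c·L + N'·tanφ_j = 12·6.0 + 87.4·tan30.2° = 72.0 + 50.9 = 122.9 kN/m
FS = R / T = 122.9 / 54.4 = 2.258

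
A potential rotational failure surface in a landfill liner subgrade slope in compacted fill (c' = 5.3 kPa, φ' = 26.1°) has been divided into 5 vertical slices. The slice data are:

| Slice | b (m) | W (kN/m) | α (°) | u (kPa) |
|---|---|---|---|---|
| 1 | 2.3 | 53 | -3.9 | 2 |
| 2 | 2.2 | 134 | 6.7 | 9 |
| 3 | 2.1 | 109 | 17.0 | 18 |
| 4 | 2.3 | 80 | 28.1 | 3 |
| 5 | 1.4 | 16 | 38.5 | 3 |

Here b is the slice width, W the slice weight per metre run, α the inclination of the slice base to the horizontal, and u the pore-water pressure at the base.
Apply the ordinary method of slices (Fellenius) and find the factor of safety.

FS = 2.23

Ordinary method of slices: FS = Σ[c'·Δl_i + (W_i cosα_i − u_i·Δl_i)·tanφ'] / Σ W_i sinα_i, with Δl_i = b_i / cosα_i.
Slice 1: Δl = 2.3/cos(-3.9°) = 2.305 m; N'_1 = 53·cos(-3.9°) − 2·2.305 = 48.3; c'Δl = 12.22; W sinα = -3.6
Slice 2: Δl = 2.2/cos6.7° = 2.215 m; N'_2 = 134·cos6.7° − 9·2.215 = 113.1; c'Δl = 11.74; W sinα = 15.6
Slice 3: Δl = 2.1/cos17.0° = 2.196 m; N'_3 = 109·cos17.0° − 18·2.196 = 64.7; c'Δl = 11.64; W sinα = 31.9
Slice 4: Δl = 2.3/cos28.1° = 2.607 m; N'_4 = 80·cos28.1° − 3·2.607 = 62.7; c'Δl = 13.82; W sinα = 37.7
Slice 5: Δl = 1.4/cos38.5° = 1.789 m; N'_5 = 16·cos38.5° − 3·1.789 = 7.2; c'Δl = 9.48; W sinα = 10.0
Σc'Δl = 58.9 kN/m; ΣN' = 296.0 kN/m; ΣW sinα = 91.5 kN/m
Resisting = 58.9 + 296.0·tan26.1° = 58.9 + 145.0 = 203.9 kN/m
FS = 203.9 / 91.5 = 2.228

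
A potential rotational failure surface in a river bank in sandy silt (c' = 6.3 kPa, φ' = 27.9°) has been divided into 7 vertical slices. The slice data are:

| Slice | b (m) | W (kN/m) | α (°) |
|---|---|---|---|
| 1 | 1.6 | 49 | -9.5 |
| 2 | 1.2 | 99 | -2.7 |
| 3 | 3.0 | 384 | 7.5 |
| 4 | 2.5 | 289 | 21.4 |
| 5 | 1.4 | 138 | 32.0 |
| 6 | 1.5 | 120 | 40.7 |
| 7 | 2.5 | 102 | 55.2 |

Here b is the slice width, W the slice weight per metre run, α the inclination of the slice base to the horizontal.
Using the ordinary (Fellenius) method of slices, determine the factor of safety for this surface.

Ordinary method of slices: FS = Σ[c'·Δl_i + (W_i cosα_i)·tanφ'] / Σ W_i sinα_i, with Δl_i = b_i / cosα_i.
Slice 1: Δl = 1.6/cos(-9.5°) = 1.622 m; N'_1 = 49·cos(-9.5°) = 48.3; c'Δl = 10.22; W sinα = -8.1
Slice 2: Δl = 1.2/cos(-2.7°) = 1.201 m; N'_2 = 99·cos(-2.7°) = 98.9; c'Δl = 7.57; W sinα = -4.7
Slice 3: Δl = 3.0/cos7.5° = 3.026 m; N'_3 = 384·cos7.5° = 380.7; c'Δl = 19.06; W sinα = 50.1
Slice 4: Δl = 2.5/cos21.4° = 2.685 m; N'_4 = 289·cos21.4° = 269.1; c'Δl = 16.92; W sinα = 105.4
Slice 5: Δl = 1.4/cos32.0° = 1.651 m; N'_5 = 138·cos32.0° = 117.0; c'Δl = 10.40; W sinα = 73.1
Slice 6: Δl = 1.5/cos40.7° = 1.979 m; N'_6 = 120·cos40.7° = 91.0; c'Δl = 12.46; W sinα = 78.3
Slice 7: Δl = 2.5/cos55.2° = 4.380 m; N'_7 = 102·cos55.2° = 58.2; c'Δl = 27.60; W sinα = 83.8
Σc'Δl = 104.2 kN/m; ΣN' = 1063.2 kN/m; ΣW sinα = 378.0 kN/m
Resisting = 104.2 + 1063.2·tan27.9° = 104.2 + 563.0 = 667.2 kN/m
FS = 667.2 / 378.0 = 1.765

FS = 1.77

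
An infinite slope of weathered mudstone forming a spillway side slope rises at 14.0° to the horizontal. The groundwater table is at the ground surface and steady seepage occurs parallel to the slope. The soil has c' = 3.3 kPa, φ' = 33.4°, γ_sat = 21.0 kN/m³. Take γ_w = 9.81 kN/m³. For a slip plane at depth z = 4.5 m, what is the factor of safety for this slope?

With seepage parallel to the slope and the water table at the surface, the effective normal stress on the slip plane uses the buoyant unit weight γ' = γ_sat − γ_w while the driving shear stress uses γ_sat:
FS = [c' + γ' z cos²β tanφ'] / [γ_sat z sinβ cosβ]
γ' = 21.0 − 9.81 = 11.19 kN/m³
Numerator = 3.3 + 11.19·4.5·cos²14.0°·tan33.4° = 3.3 + 11.19·4.5·0.9415·0.6594 = 34.560 kPa
Denominator = 21.0·4.5·sin14.0°·cos14.0° = 21.0·4.5·0.2419·0.9703 = 22.183 kPa
FS = 34.560 / 22.183 = 1.558

FS = 1.56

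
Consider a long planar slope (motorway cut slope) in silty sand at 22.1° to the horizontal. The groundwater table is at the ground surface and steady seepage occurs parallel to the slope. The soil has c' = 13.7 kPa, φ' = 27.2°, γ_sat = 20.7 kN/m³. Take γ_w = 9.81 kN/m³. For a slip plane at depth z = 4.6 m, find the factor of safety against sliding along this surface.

FS = 1.08

With seepage parallel to the slope and the water table at the surface, the effective normal stress on the slip plane uses the buoyant unit weight γ' = γ_sat − γ_w while the driving shear stress uses γ_sat:
FS = [c' + γ' z cos²β tanφ'] / [γ_sat z sinβ cosβ]
γ' = 20.7 − 9.81 = 10.89 kN/m³
Numerator = 13.7 + 10.89·4.6·cos²22.1°·tan27.2° = 13.7 + 10.89·4.6·0.8585·0.5139 = 35.801 kPa
Denominator = 20.7·4.6·sin22.1°·cos22.1° = 20.7·4.6·0.3762·0.9265 = 33.192 kPa
FS = 35.801 / 33.192 = 1.079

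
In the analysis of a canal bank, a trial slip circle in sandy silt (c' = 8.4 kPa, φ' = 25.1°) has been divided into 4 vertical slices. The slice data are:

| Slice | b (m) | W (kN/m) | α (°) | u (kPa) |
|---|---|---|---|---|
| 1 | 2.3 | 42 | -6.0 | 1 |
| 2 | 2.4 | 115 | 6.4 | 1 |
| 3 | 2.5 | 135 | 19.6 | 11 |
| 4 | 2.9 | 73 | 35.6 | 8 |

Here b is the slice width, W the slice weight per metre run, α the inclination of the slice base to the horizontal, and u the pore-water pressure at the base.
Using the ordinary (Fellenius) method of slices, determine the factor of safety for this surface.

FS = 2.32

Ordinary method of slices: FS = Σ[c'·Δl_i + (W_i cosα_i − u_i·Δl_i)·tanφ'] / Σ W_i sinα_i, with Δl_i = b_i / cosα_i.
Slice 1: Δl = 2.3/cos(-6.0°) = 2.313 m; N'_1 = 42·cos(-6.0°) − 1·2.313 = 39.5; c'Δl = 19.43; W sinα = -4.4
Slice 2: Δl = 2.4/cos6.4° = 2.415 m; N'_2 = 115·cos6.4° − 1·2.415 = 111.9; c'Δl = 20.29; W sinα = 12.8
Slice 3: Δl = 2.5/cos19.6° = 2.654 m; N'_3 = 135·cos19.6° − 11·2.654 = 98.0; c'Δl = 22.29; W sinα = 45.3
Slice 4: Δl = 2.9/cos35.6° = 3.567 m; N'_4 = 73·cos35.6° − 8·3.567 = 30.8; c'Δl = 29.96; W sinα = 42.5
Σc'Δl = 92.0 kN/m; ΣN' = 280.1 kN/m; ΣW sinα = 96.2 kN/m
Resisting = 92.0 + 280.1·tan25.1° = 92.0 + 131.2 = 223.2 kN/m
FS = 223.2 / 96.2 = 2.320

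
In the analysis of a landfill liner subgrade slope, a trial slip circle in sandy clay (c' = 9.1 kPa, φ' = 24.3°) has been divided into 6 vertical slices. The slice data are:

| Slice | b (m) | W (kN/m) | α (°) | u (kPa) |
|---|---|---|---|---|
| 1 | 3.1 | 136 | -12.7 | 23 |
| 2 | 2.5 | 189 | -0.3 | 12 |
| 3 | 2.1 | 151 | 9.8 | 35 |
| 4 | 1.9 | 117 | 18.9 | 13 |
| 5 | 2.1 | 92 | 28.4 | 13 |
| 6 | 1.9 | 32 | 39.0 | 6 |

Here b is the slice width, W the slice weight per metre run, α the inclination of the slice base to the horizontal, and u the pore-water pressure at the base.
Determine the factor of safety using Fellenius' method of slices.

FS = 3.42

Ordinary method of slices: FS = Σ[c'·Δl_i + (W_i cosα_i − u_i·Δl_i)·tanφ'] / Σ W_i sinα_i, with Δl_i = b_i / cosα_i.
Slice 1: Δl = 3.1/cos(-12.7°) = 3.178 m; N'_1 = 136·cos(-12.7°) − 23·3.178 = 59.6; c'Δl = 28.92; W sinα = -29.9
Slice 2: Δl = 2.5/cos(-0.3°) = 2.500 m; N'_2 = 189·cos(-0.3°) − 12·2.500 = 159.0; c'Δl = 22.75; W sinα = -1.0
Slice 3: Δl = 2.1/cos9.8° = 2.131 m; N'_3 = 151·cos9.8° − 35·2.131 = 74.2; c'Δl = 19.39; W sinα = 25.7
Slice 4: Δl = 1.9/cos18.9° = 2.008 m; N'_4 = 117·cos18.9° − 13·2.008 = 84.6; c'Δl = 18.28; W sinα = 37.9
Slice 5: Δl = 2.1/cos28.4° = 2.387 m; N'_5 = 92·cos28.4° − 13·2.387 = 49.9; c'Δl = 21.72; W sinα = 43.8
Slice 6: Δl = 1.9/cos39.0° = 2.445 m; N'_6 = 32·cos39.0° − 6·2.445 = 10.2; c'Δl = 22.25; W sinα = 20.1
Σc'Δl = 133.3 kN/m; ΣN' = 437.5 kN/m; ΣW sinα = 96.6 kN/m
Resisting = 133.3 + 437.5·tan24.3° = 133.3 + 197.5 = 330.8 kN/m
FS = 330.8 / 96.6 = 3.425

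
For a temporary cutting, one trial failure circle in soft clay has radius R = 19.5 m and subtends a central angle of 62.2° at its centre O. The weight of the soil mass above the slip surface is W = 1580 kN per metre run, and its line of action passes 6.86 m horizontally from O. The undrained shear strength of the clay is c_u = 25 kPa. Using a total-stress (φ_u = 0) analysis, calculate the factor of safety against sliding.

Taking moments about the centre O, the resisting moment is provided by the undrained shear strength acting along the arc:
Arc length L_a = R·θ = 19.5·(62.2°·π/180) = 19.5·1.0856 = 21.17 m
M_R = c_u·L_a·R = 25·21.17·19.5 = 10319.9 kN·m/m
M_D = W·d = 1580·6.86 = 10838.8 kN·m/m
FS = M_R / M_D = 10319.9 / 10838.8 = 0.952

FS = 0.95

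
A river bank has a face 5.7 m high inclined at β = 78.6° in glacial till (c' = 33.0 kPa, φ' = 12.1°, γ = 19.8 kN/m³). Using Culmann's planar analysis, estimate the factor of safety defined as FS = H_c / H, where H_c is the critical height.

H_c = (4c'/γ) · sinβ cosφ' / [1 − cos(β − φ')]
    = (4·33.0/19.8) · sin78.6°·cos12.1° / [1 − cos66.5°]
    = 6.667 · 0.9585 / 0.6013 = 10.63 m
FS = H_c / H = 10.63 / 5.7 = 1.865

FS = 1.86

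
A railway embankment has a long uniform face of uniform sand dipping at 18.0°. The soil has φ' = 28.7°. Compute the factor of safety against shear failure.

FS = 1.68

For a dry cohesionless infinite slope the factor of safety is FS = tanφ' / tanβ.
FS = tan28.7° / tan18.0° = 0.5475 / 0.3249 = 1.685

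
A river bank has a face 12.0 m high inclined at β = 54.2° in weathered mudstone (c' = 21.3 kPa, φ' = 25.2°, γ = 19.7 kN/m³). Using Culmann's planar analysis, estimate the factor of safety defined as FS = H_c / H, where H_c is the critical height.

FS = 2.11

H_c = (4c'/γ) · sinβ cosφ' / [1 − cos(β − φ')]
    = (4·21.3/19.7) · sin54.2°·cos25.2° / [1 − cos29.0°]
    = 4.325 · 0.7339 / 0.1254 = 25.31 m
FS = H_c / H = 25.31 / 12.0 = 2.110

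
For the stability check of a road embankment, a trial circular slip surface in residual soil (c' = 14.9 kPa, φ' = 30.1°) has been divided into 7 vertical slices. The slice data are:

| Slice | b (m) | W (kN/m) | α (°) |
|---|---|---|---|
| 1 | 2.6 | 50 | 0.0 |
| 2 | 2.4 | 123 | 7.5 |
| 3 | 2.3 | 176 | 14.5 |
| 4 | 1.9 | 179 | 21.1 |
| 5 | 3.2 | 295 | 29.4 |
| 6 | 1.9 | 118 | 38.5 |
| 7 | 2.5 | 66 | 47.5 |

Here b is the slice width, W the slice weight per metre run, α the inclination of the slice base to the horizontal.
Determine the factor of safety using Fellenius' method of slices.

Ordinary method of slices: FS = Σ[c'·Δl_i + (W_i cosα_i)·tanφ'] / Σ W_i sinα_i, with Δl_i = b_i / cosα_i.
Slice 1: Δl = 2.6/cos0.0° = 2.600 m; N'_1 = 50·cos0.0° = 50.0; c'Δl = 38.74; W sinα = 0.0
Slice 2: Δl = 2.4/cos7.5° = 2.421 m; N'_2 = 123·cos7.5° = 121.9; c'Δl = 36.07; W sinα = 16.1
Slice 3: Δl = 2.3/cos14.5° = 2.376 m; N'_3 = 176·cos14.5° = 170.4; c'Δl = 35.40; W sinα = 44.1
Slice 4: Δl = 1.9/cos21.1° = 2.037 m; N'_4 = 179·cos21.1° = 167.0; c'Δl = 30.34; W sinα = 64.4
Slice 5: Δl = 3.2/cos29.4° = 3.673 m; N'_5 = 295·cos29.4° = 257.0; c'Δl = 54.73; W sinα = 144.8
Slice 6: Δl = 1.9/cos38.5° = 2.428 m; N'_6 = 118·cos38.5° = 92.3; c'Δl = 36.17; W sinα = 73.5
Slice 7: Δl = 2.5/cos47.5° = 3.700 m; N'_7 = 66·cos47.5° = 44.6; c'Δl = 55.14; W sinα = 48.7
Σc'Δl = 286.6 kN/m; ΣN' = 903.3 kN/m; ΣW sinα = 391.5 kN/m
Resisting = 286.6 + 903.3·tan30.1° = 286.6 + 523.6 = 810.2 kN/m
FS = 810.2 / 391.5 = 2.070

FS = 2.07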